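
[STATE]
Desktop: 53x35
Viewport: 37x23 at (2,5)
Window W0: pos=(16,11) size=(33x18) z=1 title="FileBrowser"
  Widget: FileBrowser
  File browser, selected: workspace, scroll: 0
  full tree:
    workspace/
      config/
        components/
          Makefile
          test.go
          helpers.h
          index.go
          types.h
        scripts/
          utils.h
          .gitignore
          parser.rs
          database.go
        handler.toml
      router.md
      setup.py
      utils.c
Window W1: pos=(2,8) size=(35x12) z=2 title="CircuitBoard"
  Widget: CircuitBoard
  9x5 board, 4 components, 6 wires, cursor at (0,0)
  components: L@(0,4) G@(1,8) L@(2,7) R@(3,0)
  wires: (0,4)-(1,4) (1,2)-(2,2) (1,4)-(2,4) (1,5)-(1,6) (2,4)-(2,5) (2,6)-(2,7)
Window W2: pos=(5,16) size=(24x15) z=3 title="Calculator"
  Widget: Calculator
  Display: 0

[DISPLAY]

                                     
                                     
                                     
┏━━━━━━━━━━━━━━━━━━━━━━━━━━━━━━━━━┓  
┃ CircuitBoard                    ┃  
┠─────────────────────────────────┨  
┃   0 1 2 3 4 5 6 7 8             ┃━━
┃0  [.]              L            ┃  
┃                    │            ┃──
┃1           ·       ·   · ─ ·    ┃  
┃            │       │            ┃  
┃2 ┏━━━━━━━━━━━━━━━━━━━━━━┓  · ─ L┃  
┃  ┃ Calculator           ┃       ┃  
┃3 ┠──────────────────────┨       ┃  
┗━━┃                     0┃━━━━━━━┛  
   ┃┌───┬───┬───┬───┐     ┃          
   ┃│ 7 │ 8 │ 9 │ ÷ │     ┃          
   ┃├───┼───┼───┼───┤     ┃          
   ┃│ 4 │ 5 │ 6 │ × │     ┃          
   ┃├───┼───┼───┼───┤     ┃          
   ┃│ 1 │ 2 │ 3 │ - │     ┃          
   ┃├───┼───┼───┼───┤     ┃          
   ┃│ 0 │ . │ = │ + │     ┃          


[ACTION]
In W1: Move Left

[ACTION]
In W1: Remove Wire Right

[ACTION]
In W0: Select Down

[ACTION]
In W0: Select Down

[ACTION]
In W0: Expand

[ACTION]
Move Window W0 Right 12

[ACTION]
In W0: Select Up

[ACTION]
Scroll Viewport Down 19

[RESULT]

┃0  [.]              L            ┃  
┃                    │            ┃──
┃1           ·       ·   · ─ ·    ┃  
┃            │       │            ┃  
┃2 ┏━━━━━━━━━━━━━━━━━━━━━━┓  · ─ L┃  
┃  ┃ Calculator           ┃       ┃  
┃3 ┠──────────────────────┨       ┃  
┗━━┃                     0┃━━━━━━━┛  
   ┃┌───┬───┬───┬───┐     ┃          
   ┃│ 7 │ 8 │ 9 │ ÷ │     ┃          
   ┃├───┼───┼───┼───┤     ┃          
   ┃│ 4 │ 5 │ 6 │ × │     ┃          
   ┃├───┼───┼───┼───┤     ┃          
   ┃│ 1 │ 2 │ 3 │ - │     ┃          
   ┃├───┼───┼───┼───┤     ┃          
   ┃│ 0 │ . │ = │ + │     ┃          
   ┃├───┼───┼───┼───┤     ┃━━━━━━━━━━
   ┃│ C │ MC│ MR│ M+│     ┃          
   ┗━━━━━━━━━━━━━━━━━━━━━━┛          
                                     
                                     
                                     
                                     


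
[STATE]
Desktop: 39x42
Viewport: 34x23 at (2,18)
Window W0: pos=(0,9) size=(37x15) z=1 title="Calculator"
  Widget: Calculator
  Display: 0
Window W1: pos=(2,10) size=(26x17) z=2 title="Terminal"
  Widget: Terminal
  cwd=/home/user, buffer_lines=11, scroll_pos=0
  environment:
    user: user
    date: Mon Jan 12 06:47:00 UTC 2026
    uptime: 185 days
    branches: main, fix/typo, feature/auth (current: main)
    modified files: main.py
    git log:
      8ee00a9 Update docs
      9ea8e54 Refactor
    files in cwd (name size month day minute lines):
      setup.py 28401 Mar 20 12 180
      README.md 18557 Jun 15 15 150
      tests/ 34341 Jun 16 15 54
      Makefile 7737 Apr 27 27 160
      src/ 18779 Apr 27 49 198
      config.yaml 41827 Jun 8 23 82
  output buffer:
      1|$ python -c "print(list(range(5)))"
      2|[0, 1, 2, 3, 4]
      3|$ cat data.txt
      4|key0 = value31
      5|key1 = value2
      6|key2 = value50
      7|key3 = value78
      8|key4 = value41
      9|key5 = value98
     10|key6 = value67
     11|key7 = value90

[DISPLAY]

┃key2 = value50          ┃        
┃key3 = value78          ┃        
┃key4 = value41          ┃        
┃key5 = value98          ┃        
┃key6 = value67          ┃        
┃key7 = value90          ┃━━━━━━━━
┃$ █                     ┃        
┃                        ┃        
┗━━━━━━━━━━━━━━━━━━━━━━━━┛        
                                  
                                  
                                  
                                  
                                  
                                  
                                  
                                  
                                  
                                  
                                  
                                  
                                  
                                  


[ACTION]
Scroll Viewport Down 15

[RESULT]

┃key3 = value78          ┃        
┃key4 = value41          ┃        
┃key5 = value98          ┃        
┃key6 = value67          ┃        
┃key7 = value90          ┃━━━━━━━━
┃$ █                     ┃        
┃                        ┃        
┗━━━━━━━━━━━━━━━━━━━━━━━━┛        
                                  
                                  
                                  
                                  
                                  
                                  
                                  
                                  
                                  
                                  
                                  
                                  
                                  
                                  
                                  


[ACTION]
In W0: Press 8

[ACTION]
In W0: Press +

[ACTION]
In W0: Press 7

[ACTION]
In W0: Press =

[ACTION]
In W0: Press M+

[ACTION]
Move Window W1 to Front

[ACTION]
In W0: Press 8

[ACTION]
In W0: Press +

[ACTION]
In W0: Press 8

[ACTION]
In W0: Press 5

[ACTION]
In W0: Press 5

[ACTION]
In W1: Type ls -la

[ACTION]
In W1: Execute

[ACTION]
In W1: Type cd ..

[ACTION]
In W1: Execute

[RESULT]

┃drwxr-xr-x  1 user group┃        
┃-rw-r--r--  1 user group┃        
┃drwxr-xr-x  1 user group┃        
┃-rw-r--r--  1 user group┃        
┃$ cd ..                 ┃━━━━━━━━
┃                        ┃        
┃$ █                     ┃        
┗━━━━━━━━━━━━━━━━━━━━━━━━┛        
                                  
                                  
                                  
                                  
                                  
                                  
                                  
                                  
                                  
                                  
                                  
                                  
                                  
                                  
                                  


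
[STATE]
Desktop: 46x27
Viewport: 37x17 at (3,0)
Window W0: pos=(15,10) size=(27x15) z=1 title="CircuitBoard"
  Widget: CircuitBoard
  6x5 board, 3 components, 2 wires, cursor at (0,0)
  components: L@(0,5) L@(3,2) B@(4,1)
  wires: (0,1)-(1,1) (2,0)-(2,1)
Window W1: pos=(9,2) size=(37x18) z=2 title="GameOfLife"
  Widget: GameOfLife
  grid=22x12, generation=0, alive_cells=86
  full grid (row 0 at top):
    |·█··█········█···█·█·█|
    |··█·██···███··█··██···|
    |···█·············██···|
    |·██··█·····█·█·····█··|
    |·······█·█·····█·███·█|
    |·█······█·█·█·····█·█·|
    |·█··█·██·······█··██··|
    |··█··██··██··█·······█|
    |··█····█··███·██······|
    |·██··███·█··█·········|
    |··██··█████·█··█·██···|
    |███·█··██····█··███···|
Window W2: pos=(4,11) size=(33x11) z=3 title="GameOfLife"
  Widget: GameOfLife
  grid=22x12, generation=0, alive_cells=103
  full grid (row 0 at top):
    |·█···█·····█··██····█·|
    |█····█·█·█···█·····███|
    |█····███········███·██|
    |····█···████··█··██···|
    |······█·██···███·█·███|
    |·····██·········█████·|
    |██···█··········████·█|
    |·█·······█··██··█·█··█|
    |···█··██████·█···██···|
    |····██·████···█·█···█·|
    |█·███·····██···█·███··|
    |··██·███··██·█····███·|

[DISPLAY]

                                     
                                     
      ┏━━━━━━━━━━━━━━━━━━━━━━━━━━━━━━
      ┃ GameOfLife                   
      ┠──────────────────────────────
      ┃Gen: 0                        
      ┃·█··█········█···█·█·█        
      ┃··█·██···███··█··██···        
      ┃···█·············██···        
      ┃·██··█·····█·█·····█··        
      ┃·······█·█·····█·███·█        
 ┏━━━━━━━━━━━━━━━━━━━━━━━━━━━━━━━┓   
 ┃ GameOfLife                    ┃   
 ┠───────────────────────────────┨   
 ┃Gen: 0                         ┃   
 ┃····█···████··█··██···         ┃   
 ┃······█·██···███·█·███         ┃   


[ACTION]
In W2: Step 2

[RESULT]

                                     
                                     
      ┏━━━━━━━━━━━━━━━━━━━━━━━━━━━━━━
      ┃ GameOfLife                   
      ┠──────────────────────────────
      ┃Gen: 0                        
      ┃·█··█········█···█·█·█        
      ┃··█·██···███··█··██···        
      ┃···█·············██···        
      ┃·██··█·····█·█·····█··        
      ┃·······█·█·····█·███·█        
 ┏━━━━━━━━━━━━━━━━━━━━━━━━━━━━━━━┓   
 ┃ GameOfLife                    ┃   
 ┠───────────────────────────────┨   
 ┃Gen: 2                         ┃   
 ┃·····███·····█········         ┃   
 ┃·····██········█······         ┃   


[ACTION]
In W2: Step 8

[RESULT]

                                     
                                     
      ┏━━━━━━━━━━━━━━━━━━━━━━━━━━━━━━
      ┃ GameOfLife                   
      ┠──────────────────────────────
      ┃Gen: 0                        
      ┃·█··█········█···█·█·█        
      ┃··█·██···███··█··██···        
      ┃···█·············██···        
      ┃·██··█·····█·█·····█··        
      ┃·······█·█·····█·███·█        
 ┏━━━━━━━━━━━━━━━━━━━━━━━━━━━━━━━┓   
 ┃ GameOfLife                    ┃   
 ┠───────────────────────────────┨   
 ┃Gen: 10                        ┃   
 ┃············█·██······         ┃   
 ┃··········█·····█·····         ┃   


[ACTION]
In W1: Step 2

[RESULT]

                                     
                                     
      ┏━━━━━━━━━━━━━━━━━━━━━━━━━━━━━━
      ┃ GameOfLife                   
      ┠──────────────────────────────
      ┃Gen: 2                        
      ┃···█·█················        
      ┃··█···█···█·····██····        
      ┃·█·█·█·····█····██·█··        
      ┃···█·····█······██·██·        
      ┃·██····██·██····██·██·        
 ┏━━━━━━━━━━━━━━━━━━━━━━━━━━━━━━━┓   
 ┃ GameOfLife                    ┃   
 ┠───────────────────────────────┨   
 ┃Gen: 10                        ┃   
 ┃············█·██······         ┃   
 ┃··········█·····█·····         ┃   


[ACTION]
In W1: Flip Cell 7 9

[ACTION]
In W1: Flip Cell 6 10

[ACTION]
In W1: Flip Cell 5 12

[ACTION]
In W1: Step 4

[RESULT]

                                     
                                     
      ┏━━━━━━━━━━━━━━━━━━━━━━━━━━━━━━
      ┃ GameOfLife                   
      ┠──────────────────────────────
      ┃Gen: 6                        
      ┃······················        
      ┃······················        
      ┃···██············█··█·        
      ┃··█·█████········███·█        
      ┃·██···█·█········█···█        
 ┏━━━━━━━━━━━━━━━━━━━━━━━━━━━━━━━┓   
 ┃ GameOfLife                    ┃   
 ┠───────────────────────────────┨   
 ┃Gen: 10                        ┃   
 ┃············█·██······         ┃   
 ┃··········█·····█·····         ┃   


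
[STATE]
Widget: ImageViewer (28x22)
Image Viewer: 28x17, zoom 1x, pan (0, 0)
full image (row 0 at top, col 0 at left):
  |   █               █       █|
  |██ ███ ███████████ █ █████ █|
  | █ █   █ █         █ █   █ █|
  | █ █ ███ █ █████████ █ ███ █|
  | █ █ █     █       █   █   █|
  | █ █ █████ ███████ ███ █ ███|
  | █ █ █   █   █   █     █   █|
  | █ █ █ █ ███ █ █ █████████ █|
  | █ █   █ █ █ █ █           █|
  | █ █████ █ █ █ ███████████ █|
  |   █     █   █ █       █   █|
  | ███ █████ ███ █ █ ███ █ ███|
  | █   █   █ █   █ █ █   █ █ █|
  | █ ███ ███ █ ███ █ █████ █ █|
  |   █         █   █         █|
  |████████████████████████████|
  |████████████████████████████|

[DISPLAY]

   █               █       █
██ ███ ███████████ █ █████ █
 █ █   █ █         █ █   █ █
 █ █ ███ █ █████████ █ ███ █
 █ █ █     █       █   █   █
 █ █ █████ ███████ ███ █ ███
 █ █ █   █   █   █     █   █
 █ █ █ █ ███ █ █ █████████ █
 █ █   █ █ █ █ █           █
 █ █████ █ █ █ ███████████ █
   █     █   █ █       █   █
 ███ █████ ███ █ █ ███ █ ███
 █   █   █ █   █ █ █   █ █ █
 █ ███ ███ █ ███ █ █████ █ █
   █         █   █         █
████████████████████████████
████████████████████████████
                            
                            
                            
                            
                            


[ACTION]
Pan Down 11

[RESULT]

 ███ █████ ███ █ █ ███ █ ███
 █   █   █ █   █ █ █   █ █ █
 █ ███ ███ █ ███ █ █████ █ █
   █         █   █         █
████████████████████████████
████████████████████████████
                            
                            
                            
                            
                            
                            
                            
                            
                            
                            
                            
                            
                            
                            
                            
                            


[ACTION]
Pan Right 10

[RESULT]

 ███ █ █ ███ █ ███          
 █   █ █ █   █ █ █          
 █ ███ █ █████ █ █          
   █   █         █          
██████████████████          
██████████████████          
                            
                            
                            
                            
                            
                            
                            
                            
                            
                            
                            
                            
                            
                            
                            
                            


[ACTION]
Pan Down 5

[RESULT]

██████████████████          
                            
                            
                            
                            
                            
                            
                            
                            
                            
                            
                            
                            
                            
                            
                            
                            
                            
                            
                            
                            
                            


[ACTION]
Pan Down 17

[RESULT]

                            
                            
                            
                            
                            
                            
                            
                            
                            
                            
                            
                            
                            
                            
                            
                            
                            
                            
                            
                            
                            
                            


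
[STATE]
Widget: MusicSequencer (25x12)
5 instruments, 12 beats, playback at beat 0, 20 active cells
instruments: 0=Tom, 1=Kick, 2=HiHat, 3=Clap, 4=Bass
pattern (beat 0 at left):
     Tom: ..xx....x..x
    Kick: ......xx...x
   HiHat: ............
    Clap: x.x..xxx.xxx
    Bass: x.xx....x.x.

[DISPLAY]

      ▼12345678901       
   Tom··██····█··█       
  Kick······██···█       
 HiHat············       
  Clap█·█··███·███       
  Bass█·██····█·█·       
                         
                         
                         
                         
                         
                         


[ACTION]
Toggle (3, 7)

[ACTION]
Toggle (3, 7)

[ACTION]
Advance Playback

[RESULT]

      0▼2345678901       
   Tom··██····█··█       
  Kick······██···█       
 HiHat············       
  Clap█·█··███·███       
  Bass█·██····█·█·       
                         
                         
                         
                         
                         
                         


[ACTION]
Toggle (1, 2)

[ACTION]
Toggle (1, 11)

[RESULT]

      0▼2345678901       
   Tom··██····█··█       
  Kick··█···██····       
 HiHat············       
  Clap█·█··███·███       
  Bass█·██····█·█·       
                         
                         
                         
                         
                         
                         


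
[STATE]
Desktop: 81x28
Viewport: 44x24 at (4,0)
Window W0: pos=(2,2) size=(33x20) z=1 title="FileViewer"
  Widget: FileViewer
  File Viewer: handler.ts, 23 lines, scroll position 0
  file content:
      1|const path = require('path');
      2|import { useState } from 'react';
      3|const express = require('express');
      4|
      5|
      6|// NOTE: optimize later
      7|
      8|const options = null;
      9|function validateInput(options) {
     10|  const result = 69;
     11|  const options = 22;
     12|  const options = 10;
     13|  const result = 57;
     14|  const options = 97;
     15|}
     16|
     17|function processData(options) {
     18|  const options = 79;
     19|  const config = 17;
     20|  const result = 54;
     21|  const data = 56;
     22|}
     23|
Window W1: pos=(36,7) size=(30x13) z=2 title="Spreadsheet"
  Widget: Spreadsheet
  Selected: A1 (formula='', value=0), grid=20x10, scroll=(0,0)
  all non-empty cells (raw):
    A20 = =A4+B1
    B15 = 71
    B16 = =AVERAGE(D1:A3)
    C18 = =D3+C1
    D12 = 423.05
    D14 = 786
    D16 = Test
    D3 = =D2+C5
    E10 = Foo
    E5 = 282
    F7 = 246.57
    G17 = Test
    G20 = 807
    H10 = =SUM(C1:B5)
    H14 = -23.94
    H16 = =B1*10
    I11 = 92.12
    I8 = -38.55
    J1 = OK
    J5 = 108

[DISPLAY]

                                            
                                            
━━━━━━━━━━━━━━━━━━━━━━━━━━━━━━┓             
FileViewer                    ┃             
──────────────────────────────┨             
onst path = require('path'); ▲┃             
mport { useState } from 'reac█┃             
onst express = require('expre░┃ ┏━━━━━━━━━━━
                             ░┃ ┃ Spreadshee
                             ░┃ ┠───────────
/ NOTE: optimize later       ░┃ ┃A1:        
                             ░┃ ┃       A   
onst options = null;         ░┃ ┃-----------
unction validateInput(options░┃ ┃  1      [0
 const result = 69;          ░┃ ┃  2        
 const options = 22;         ░┃ ┃  3        
 const options = 10;         ░┃ ┃  4        
 const result = 57;          ░┃ ┃  5        
 const options = 97;         ░┃ ┃  6        
                             ░┃ ┗━━━━━━━━━━━
                             ▼┃             
━━━━━━━━━━━━━━━━━━━━━━━━━━━━━━┛             
                                            
                                            


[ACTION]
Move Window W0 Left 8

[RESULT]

                                            
                                            
━━━━━━━━━━━━━━━━━━━━━━━━━━━━┓               
leViewer                    ┃               
────────────────────────────┨               
st path = require('path'); ▲┃               
ort { useState } from 'reac█┃               
st express = require('expre░┃   ┏━━━━━━━━━━━
                           ░┃   ┃ Spreadshee
                           ░┃   ┠───────────
NOTE: optimize later       ░┃   ┃A1:        
                           ░┃   ┃       A   
st options = null;         ░┃   ┃-----------
ction validateInput(options░┃   ┃  1      [0
onst result = 69;          ░┃   ┃  2        
onst options = 22;         ░┃   ┃  3        
onst options = 10;         ░┃   ┃  4        
onst result = 57;          ░┃   ┃  5        
onst options = 97;         ░┃   ┃  6        
                           ░┃   ┗━━━━━━━━━━━
                           ▼┃               
━━━━━━━━━━━━━━━━━━━━━━━━━━━━┛               
                                            
                                            


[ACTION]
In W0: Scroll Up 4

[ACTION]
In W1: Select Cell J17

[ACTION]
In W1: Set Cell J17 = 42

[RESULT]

                                            
                                            
━━━━━━━━━━━━━━━━━━━━━━━━━━━━┓               
leViewer                    ┃               
────────────────────────────┨               
st path = require('path'); ▲┃               
ort { useState } from 'reac█┃               
st express = require('expre░┃   ┏━━━━━━━━━━━
                           ░┃   ┃ Spreadshee
                           ░┃   ┠───────────
NOTE: optimize later       ░┃   ┃J17: 42    
                           ░┃   ┃       A   
st options = null;         ░┃   ┃-----------
ction validateInput(options░┃   ┃  1        
onst result = 69;          ░┃   ┃  2        
onst options = 22;         ░┃   ┃  3        
onst options = 10;         ░┃   ┃  4        
onst result = 57;          ░┃   ┃  5        
onst options = 97;         ░┃   ┃  6        
                           ░┃   ┗━━━━━━━━━━━
                           ▼┃               
━━━━━━━━━━━━━━━━━━━━━━━━━━━━┛               
                                            
                                            


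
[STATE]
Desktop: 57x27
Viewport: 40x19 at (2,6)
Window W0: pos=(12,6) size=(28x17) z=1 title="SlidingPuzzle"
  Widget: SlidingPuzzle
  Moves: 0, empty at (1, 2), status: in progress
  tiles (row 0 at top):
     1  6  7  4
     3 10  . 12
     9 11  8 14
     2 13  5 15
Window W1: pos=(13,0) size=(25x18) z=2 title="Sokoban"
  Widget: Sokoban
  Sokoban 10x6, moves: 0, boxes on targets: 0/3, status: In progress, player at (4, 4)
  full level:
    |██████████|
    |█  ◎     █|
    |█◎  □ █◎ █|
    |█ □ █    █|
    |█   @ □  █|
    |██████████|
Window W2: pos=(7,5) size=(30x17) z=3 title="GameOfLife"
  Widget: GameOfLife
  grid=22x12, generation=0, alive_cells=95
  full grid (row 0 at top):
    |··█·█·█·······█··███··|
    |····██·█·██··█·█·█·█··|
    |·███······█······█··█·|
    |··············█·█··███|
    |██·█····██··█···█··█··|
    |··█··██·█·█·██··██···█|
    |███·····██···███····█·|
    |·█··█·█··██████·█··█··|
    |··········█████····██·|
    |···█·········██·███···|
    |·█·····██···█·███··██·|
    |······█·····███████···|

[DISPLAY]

     ┃ GameOfLife                 ┃┃━┓  
     ┠────────────────────────────┨┃ ┃  
     ┃Gen: 0                      ┃┃─┨  
     ┃··█·█·█·······█··███··      ┃┃ ┃  
     ┃····██·█·██··█·█·█·█··      ┃┃ ┃  
     ┃·███······█······█··█·      ┃┃ ┃  
     ┃··············█·█··███      ┃┃ ┃  
     ┃██·█····██··█···█··█··      ┃┃ ┃  
     ┃··█··██·█·█·██··██···█      ┃┃ ┃  
     ┃███·····██···███····█·      ┃┃ ┃  
     ┃·█··█·█··██████·█··█··      ┃┃ ┃  
     ┃··········█████····██·      ┃┛ ┃  
     ┃···█·········██·███···      ┃  ┃  
     ┃·█·····██···█·███··██·      ┃  ┃  
     ┃······█·····███████···      ┃  ┃  
     ┗━━━━━━━━━━━━━━━━━━━━━━━━━━━━┛  ┃  
          ┗━━━━━━━━━━━━━━━━━━━━━━━━━━┛  
                                        
                                        


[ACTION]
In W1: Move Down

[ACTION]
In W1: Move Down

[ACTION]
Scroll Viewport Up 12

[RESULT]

           ┏━━━━━━━━━━━━━━━━━━━━━━━┓    
           ┃ Sokoban               ┃    
           ┠───────────────────────┨    
           ┃██████████             ┃    
           ┃█  ◎     █             ┃    
     ┏━━━━━━━━━━━━━━━━━━━━━━━━━━━━┓┃    
     ┃ GameOfLife                 ┃┃━┓  
     ┠────────────────────────────┨┃ ┃  
     ┃Gen: 0                      ┃┃─┨  
     ┃··█·█·█·······█··███··      ┃┃ ┃  
     ┃····██·█·██··█·█·█·█··      ┃┃ ┃  
     ┃·███······█······█··█·      ┃┃ ┃  
     ┃··············█·█··███      ┃┃ ┃  
     ┃██·█····██··█···█··█··      ┃┃ ┃  
     ┃··█··██·█·█·██··██···█      ┃┃ ┃  
     ┃███·····██···███····█·      ┃┃ ┃  
     ┃·█··█·█··██████·█··█··      ┃┃ ┃  
     ┃··········█████····██·      ┃┛ ┃  
     ┃···█·········██·███···      ┃  ┃  


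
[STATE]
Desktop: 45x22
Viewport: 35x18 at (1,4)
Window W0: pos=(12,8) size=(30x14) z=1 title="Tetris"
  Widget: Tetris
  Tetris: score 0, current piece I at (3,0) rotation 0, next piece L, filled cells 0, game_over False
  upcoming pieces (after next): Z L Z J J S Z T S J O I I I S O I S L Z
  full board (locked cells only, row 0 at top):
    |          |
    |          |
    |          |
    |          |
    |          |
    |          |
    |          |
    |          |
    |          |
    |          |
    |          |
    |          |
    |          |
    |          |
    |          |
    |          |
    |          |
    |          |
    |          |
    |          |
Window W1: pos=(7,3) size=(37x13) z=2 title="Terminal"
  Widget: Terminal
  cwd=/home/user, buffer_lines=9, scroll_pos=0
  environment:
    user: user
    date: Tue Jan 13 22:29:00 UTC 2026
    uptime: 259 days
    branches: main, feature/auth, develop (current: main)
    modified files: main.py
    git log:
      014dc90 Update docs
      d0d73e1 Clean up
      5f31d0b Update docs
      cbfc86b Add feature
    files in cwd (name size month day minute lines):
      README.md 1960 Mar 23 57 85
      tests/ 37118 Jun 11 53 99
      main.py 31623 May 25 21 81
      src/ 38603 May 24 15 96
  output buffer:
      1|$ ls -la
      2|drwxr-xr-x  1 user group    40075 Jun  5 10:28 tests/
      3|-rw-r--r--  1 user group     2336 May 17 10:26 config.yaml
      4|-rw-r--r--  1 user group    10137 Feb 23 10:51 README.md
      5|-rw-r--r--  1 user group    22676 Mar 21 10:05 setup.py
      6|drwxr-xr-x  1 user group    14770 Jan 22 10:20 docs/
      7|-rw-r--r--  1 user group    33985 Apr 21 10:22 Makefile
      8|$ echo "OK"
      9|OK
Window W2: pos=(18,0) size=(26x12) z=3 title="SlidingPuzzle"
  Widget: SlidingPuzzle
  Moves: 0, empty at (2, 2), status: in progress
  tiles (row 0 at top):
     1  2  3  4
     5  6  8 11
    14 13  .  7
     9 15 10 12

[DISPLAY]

      ┃ Terminal ┃│  1 │  2 │  3 │ 
      ┠──────────┃├────┼────┼────┼─
      ┃$ ls -la  ┃│  5 │  6 │  8 │ 
      ┃drwxr-xr-x┃├────┼────┼────┼─
      ┃-rw-r--r--┃│ 14 │ 13 │    │ 
      ┃-rw-r--r--┃├────┼────┼────┼─
      ┃-rw-r--r--┃│  9 │ 15 │ 10 │ 
      ┃drwxr-xr-x┗━━━━━━━━━━━━━━━━━
      ┃-rw-r--r--  1 user group    
      ┃$ echo "OK"                 
      ┃OK                          
      ┗━━━━━━━━━━━━━━━━━━━━━━━━━━━━
           ┃          │            
           ┃          │Score:      
           ┃          │0           
           ┃          │            
           ┃          │            
           ┗━━━━━━━━━━━━━━━━━━━━━━━


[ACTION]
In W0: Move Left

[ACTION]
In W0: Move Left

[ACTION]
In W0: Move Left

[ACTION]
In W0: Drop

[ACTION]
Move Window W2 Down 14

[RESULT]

      ┃ Terminal                   
      ┠────────────────────────────
      ┃$ ls -la                    
      ┃drwxr-xr-x  1 user group    
      ┃-rw-r--r--  1 user group    
      ┃-rw-r--r--  1 user group    
      ┃-rw-r--r--┏━━━━━━━━━━━━━━━━━
      ┃drwxr-xr-x┃ SlidingPuzzle   
      ┃-rw-r--r--┠─────────────────
      ┃$ echo "OK┃┌────┬────┬────┬─
      ┃OK        ┃│  1 │  2 │  3 │ 
      ┗━━━━━━━━━━┃├────┼────┼────┼─
           ┃     ┃│  5 │  6 │  8 │ 
           ┃     ┃├────┼────┼────┼─
           ┃     ┃│ 14 │ 13 │    │ 
           ┃     ┃├────┼────┼────┼─
           ┃     ┃│  9 │ 15 │ 10 │ 
           ┗━━━━━┗━━━━━━━━━━━━━━━━━


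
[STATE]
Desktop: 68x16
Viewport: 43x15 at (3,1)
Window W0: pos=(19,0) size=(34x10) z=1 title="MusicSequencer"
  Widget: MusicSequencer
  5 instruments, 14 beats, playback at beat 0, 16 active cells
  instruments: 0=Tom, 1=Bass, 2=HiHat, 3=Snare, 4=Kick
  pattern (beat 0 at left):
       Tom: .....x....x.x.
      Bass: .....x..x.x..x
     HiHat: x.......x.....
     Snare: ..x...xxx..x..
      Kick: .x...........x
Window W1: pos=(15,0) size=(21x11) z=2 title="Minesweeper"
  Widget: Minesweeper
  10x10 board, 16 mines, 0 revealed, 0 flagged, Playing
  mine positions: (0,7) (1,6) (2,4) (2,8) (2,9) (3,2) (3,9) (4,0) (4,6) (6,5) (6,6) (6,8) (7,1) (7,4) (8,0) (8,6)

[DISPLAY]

            ┃ Minesweeper       ┃          
            ┠───────────────────┨──────────
            ┃■■■■■■■■■■         ┃0123      
            ┃■■■■■■■■■■         ┃█·█·      
            ┃■■■■■■■■■■         ┃█··█      
            ┃■■■■■■■■■■         ┃····      
            ┃■■■■■■■■■■         ┃·█··      
            ┃■■■■■■■■■■         ┃···█      
            ┃■■■■■■■■■■         ┃━━━━━━━━━━
            ┗━━━━━━━━━━━━━━━━━━━┛          
                                           
                                           
                                           
                                           
                                           


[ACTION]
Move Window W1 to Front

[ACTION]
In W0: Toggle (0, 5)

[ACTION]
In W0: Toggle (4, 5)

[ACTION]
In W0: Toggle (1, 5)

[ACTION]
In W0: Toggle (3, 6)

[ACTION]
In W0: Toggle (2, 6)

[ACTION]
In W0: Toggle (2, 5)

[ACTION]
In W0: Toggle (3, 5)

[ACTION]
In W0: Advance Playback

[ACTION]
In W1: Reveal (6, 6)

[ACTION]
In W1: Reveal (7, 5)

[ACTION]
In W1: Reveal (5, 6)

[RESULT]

            ┃ Minesweeper       ┃          
            ┠───────────────────┨──────────
            ┃■■■■■■■✹■■         ┃0123      
            ┃■■■■■■✹■■■         ┃█·█·      
            ┃■■■■✹■■■✹✹         ┃█··█      
            ┃■■✹■■■■■■✹         ┃····      
            ┃✹■■■■■✹■■■         ┃·█··      
            ┃■■■■■■■■■■         ┃···█      
            ┃■■■■■✹✹■✹■         ┃━━━━━━━━━━
            ┗━━━━━━━━━━━━━━━━━━━┛          
                                           
                                           
                                           
                                           
                                           


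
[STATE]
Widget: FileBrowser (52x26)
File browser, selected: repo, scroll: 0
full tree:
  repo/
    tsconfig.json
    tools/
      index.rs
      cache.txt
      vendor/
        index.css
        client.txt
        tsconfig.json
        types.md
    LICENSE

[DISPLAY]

> [-] repo/                                         
    tsconfig.json                                   
    [+] tools/                                      
    LICENSE                                         
                                                    
                                                    
                                                    
                                                    
                                                    
                                                    
                                                    
                                                    
                                                    
                                                    
                                                    
                                                    
                                                    
                                                    
                                                    
                                                    
                                                    
                                                    
                                                    
                                                    
                                                    
                                                    


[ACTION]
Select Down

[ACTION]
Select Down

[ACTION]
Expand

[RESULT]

  [-] repo/                                         
    tsconfig.json                                   
  > [-] tools/                                      
      index.rs                                      
      cache.txt                                     
      [+] vendor/                                   
    LICENSE                                         
                                                    
                                                    
                                                    
                                                    
                                                    
                                                    
                                                    
                                                    
                                                    
                                                    
                                                    
                                                    
                                                    
                                                    
                                                    
                                                    
                                                    
                                                    
                                                    


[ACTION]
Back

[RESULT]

> [+] repo/                                         
                                                    
                                                    
                                                    
                                                    
                                                    
                                                    
                                                    
                                                    
                                                    
                                                    
                                                    
                                                    
                                                    
                                                    
                                                    
                                                    
                                                    
                                                    
                                                    
                                                    
                                                    
                                                    
                                                    
                                                    
                                                    
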